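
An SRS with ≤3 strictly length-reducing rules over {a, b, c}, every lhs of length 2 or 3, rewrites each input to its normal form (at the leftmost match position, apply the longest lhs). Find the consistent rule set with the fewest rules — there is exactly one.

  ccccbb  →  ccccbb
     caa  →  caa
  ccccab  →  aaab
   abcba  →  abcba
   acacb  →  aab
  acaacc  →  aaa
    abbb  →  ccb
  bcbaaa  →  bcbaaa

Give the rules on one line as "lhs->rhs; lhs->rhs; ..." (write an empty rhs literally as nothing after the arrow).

abb->cc; ac->a; cca->aa

  | ccccbb
  | caa
  | ccccab => ccaab => aaab
  | abcba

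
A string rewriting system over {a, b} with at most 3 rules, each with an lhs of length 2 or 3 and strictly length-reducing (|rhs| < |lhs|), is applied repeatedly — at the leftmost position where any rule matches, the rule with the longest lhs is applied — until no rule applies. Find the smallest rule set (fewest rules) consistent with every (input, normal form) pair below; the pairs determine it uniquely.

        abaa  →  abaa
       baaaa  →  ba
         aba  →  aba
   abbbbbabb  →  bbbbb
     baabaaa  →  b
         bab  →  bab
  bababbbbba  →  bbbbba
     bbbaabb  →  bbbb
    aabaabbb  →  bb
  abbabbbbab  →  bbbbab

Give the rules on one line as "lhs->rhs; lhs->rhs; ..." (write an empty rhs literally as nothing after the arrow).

aaa->; aab->; abb->b

  | abaa
  | baaaa => ba
  | aba
  | abbbbbabb => bbbbabb => bbbbb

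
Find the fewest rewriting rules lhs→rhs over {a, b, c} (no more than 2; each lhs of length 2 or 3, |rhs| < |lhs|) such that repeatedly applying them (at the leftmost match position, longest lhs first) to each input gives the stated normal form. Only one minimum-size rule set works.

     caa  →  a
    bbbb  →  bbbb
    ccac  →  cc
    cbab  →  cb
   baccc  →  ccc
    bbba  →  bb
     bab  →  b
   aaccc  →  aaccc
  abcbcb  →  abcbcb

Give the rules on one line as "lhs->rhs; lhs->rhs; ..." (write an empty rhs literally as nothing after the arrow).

  | caa => a
  | bbbb
  | ccac => cc
  | cbab => cb

ba->; ca->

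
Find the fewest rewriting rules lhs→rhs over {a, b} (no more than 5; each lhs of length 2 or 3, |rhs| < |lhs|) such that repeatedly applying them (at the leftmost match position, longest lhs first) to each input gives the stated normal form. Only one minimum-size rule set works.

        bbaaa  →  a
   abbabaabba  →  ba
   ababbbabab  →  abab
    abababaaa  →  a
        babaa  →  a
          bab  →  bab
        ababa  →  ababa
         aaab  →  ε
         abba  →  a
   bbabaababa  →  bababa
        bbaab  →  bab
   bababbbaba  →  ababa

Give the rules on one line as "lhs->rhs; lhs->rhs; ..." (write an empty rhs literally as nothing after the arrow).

aa->a; aab->; abb->aa; baa->a

  | bbaaa => baa => a
  | abbabaabba => aaabaabba => aabaabba => aabba => ba
  | ababbbabab => abaababab => aababab => abab
  | abababaaa => ababaaa => abaaa => aaa => aa => a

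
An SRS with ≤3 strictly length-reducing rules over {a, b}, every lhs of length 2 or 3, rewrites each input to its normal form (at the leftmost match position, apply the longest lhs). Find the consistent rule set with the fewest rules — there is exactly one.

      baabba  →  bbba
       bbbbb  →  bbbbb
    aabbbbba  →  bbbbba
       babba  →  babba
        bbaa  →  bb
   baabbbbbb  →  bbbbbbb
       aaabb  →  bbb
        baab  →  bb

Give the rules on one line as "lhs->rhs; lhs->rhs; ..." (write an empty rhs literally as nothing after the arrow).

aa->; aaa->b

  | baabba => bbba
  | bbbbb
  | aabbbbba => bbbbba
  | babba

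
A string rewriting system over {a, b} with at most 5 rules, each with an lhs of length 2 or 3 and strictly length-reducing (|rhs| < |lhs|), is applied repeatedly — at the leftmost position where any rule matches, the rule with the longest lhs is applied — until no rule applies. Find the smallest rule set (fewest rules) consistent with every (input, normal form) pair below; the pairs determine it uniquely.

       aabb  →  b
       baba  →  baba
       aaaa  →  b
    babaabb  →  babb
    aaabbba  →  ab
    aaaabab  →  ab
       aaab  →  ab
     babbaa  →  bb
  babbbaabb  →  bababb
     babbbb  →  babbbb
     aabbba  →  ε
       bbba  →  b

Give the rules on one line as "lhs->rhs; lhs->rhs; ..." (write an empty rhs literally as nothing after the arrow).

  | aabb => b
  | baba
  | aaaa => aa => b
  | babaabb => babb

aa->b; aaa->a; aab->; bba->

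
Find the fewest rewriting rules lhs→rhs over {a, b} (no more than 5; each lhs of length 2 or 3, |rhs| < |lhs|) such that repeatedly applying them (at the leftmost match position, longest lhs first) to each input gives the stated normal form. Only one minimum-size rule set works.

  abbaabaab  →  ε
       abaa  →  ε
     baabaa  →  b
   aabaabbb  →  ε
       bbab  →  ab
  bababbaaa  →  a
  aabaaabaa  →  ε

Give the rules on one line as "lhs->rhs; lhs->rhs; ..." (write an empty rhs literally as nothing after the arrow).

aa->b; abb->; baa->ab; bb->

  | abbaabaab => aabaab => bbaab => aab => bb => ε
  | abaa => aab => bb => ε
  | baabaa => abbaa => aa => b
  | aabaabbb => bbaabbb => aabbb => bbbb => bb => ε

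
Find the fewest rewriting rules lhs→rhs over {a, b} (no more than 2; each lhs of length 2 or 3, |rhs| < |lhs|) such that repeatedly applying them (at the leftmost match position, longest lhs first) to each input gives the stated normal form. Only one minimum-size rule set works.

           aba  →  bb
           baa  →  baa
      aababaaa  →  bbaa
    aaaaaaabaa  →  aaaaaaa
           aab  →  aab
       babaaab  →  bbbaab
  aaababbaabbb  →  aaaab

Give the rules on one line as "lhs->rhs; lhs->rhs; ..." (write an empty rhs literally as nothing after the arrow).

aba->bb; abb->a

  | aba => bb
  | baa
  | aababaaa => abbbaaa => abaaa => bbaa
  | aaaaaaabaa => aaaaaabba => aaaaaaa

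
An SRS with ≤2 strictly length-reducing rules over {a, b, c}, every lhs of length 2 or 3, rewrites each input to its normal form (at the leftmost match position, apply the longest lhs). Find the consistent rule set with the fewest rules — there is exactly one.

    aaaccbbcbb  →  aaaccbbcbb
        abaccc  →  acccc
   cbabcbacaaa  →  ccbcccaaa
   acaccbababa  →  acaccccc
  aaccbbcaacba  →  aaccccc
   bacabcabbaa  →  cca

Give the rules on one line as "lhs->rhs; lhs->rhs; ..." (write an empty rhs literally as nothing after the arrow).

ba->c; bca->

  | aaaccbbcbb
  | abaccc => acccc
  | cbabcbacaaa => ccbcbacaaa => ccbcccaaa
  | acaccbababa => acacccbaba => acaccccba => acaccccc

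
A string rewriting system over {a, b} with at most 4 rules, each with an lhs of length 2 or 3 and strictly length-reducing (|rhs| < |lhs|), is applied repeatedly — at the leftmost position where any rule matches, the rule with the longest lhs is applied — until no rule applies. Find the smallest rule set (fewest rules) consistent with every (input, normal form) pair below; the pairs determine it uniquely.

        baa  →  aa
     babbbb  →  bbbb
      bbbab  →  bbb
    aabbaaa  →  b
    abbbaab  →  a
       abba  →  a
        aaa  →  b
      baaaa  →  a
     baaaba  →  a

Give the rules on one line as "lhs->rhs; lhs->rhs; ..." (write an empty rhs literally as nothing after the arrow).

  | baa => aa
  | babbbb => bbbb
  | bbbab => bbb
  | aabbaaa => abaaa => aaa => b

aaa->b; ab->; ba->a; bab->b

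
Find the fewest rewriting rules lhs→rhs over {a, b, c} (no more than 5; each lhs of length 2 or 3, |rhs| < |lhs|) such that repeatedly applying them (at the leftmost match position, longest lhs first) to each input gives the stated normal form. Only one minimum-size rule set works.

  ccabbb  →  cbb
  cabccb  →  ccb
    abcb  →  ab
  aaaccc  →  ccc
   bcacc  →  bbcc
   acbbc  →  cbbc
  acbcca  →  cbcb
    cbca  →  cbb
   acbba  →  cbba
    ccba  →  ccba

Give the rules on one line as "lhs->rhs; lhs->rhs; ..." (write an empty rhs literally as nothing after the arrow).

abc->a; ac->c; ca->b; cab->

  | ccabbb => cbb
  | cabccb => ccb
  | abcb => ab
  | aaaccc => aaccc => accc => ccc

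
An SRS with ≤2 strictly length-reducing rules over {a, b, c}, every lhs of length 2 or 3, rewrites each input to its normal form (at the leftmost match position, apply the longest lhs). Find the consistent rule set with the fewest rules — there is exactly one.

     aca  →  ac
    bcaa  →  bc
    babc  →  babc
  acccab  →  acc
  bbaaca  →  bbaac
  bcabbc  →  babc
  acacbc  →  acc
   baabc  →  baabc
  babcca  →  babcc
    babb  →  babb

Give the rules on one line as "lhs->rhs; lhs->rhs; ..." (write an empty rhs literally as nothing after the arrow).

ca->c; cb->a

  | aca => ac
  | bcaa => bca => bc
  | babc
  | acccab => acccb => acca => acc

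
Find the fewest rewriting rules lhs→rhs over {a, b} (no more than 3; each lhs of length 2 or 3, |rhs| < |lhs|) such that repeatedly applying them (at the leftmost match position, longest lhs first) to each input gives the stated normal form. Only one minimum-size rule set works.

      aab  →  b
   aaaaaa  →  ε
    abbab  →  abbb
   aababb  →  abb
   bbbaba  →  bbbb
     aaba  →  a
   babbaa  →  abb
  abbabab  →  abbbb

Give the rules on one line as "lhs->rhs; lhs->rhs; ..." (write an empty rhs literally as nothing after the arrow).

aa->; ba->a; bba->bb

  | aab => b
  | aaaaaa => aaaa => aa => ε
  | abbab => abbb
  | aababb => babb => abb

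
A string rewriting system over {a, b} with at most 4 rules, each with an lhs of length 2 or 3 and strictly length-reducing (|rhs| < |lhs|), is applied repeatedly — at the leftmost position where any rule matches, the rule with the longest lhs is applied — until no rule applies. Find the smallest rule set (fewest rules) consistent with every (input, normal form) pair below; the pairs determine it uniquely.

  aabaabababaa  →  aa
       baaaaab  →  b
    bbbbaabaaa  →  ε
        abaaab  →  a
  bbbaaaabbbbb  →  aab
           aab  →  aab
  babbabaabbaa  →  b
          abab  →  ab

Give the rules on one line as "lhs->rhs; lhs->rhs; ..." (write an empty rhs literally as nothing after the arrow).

aaa->b; ba->; bb->a; bba->bb

  | aabaabababaa => aaabababaa => bbababaa => bbbabaa => ababaa => abaa => aa
  | baaaaab => aaaab => bab => b
  | bbbbaabaaa => abbaabaaa => abbabaaa => abbbaaa => aabaaa => aaaa => ba => ε
  | abaaab => aaab => bb => a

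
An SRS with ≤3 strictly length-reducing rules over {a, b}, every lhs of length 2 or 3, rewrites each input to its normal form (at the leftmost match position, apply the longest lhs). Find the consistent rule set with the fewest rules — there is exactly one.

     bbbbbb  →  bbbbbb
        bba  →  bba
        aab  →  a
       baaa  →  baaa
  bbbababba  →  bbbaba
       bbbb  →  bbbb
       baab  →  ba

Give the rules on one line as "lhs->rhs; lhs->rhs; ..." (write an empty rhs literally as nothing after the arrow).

  | bbbbbb
  | bba
  | aab => a
  | baaa

aab->a; abb->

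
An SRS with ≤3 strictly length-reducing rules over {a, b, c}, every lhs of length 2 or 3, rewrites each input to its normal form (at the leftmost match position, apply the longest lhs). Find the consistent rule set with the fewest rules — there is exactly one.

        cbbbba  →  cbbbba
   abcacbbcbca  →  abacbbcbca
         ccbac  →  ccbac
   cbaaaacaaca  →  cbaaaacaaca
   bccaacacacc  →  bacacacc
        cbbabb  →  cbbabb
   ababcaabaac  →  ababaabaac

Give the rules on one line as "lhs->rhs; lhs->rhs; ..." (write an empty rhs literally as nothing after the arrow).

abc->ab; cca->

  | cbbbba
  | abcacbbcbca => abacbbcbca
  | ccbac
  | cbaaaacaaca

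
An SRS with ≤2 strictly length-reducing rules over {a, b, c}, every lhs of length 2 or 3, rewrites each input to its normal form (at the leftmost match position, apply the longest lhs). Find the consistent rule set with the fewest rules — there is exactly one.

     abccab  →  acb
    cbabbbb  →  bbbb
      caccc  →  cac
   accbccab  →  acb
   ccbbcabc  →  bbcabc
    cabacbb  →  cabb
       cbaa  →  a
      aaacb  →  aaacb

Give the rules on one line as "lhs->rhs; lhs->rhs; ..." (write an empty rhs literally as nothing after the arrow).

  | abccab => abab => acb
  | cbabbbb => ccbbbb => bbbb
  | caccc => cac
  | accbccab => abccab => abab => acb

ba->c; cc->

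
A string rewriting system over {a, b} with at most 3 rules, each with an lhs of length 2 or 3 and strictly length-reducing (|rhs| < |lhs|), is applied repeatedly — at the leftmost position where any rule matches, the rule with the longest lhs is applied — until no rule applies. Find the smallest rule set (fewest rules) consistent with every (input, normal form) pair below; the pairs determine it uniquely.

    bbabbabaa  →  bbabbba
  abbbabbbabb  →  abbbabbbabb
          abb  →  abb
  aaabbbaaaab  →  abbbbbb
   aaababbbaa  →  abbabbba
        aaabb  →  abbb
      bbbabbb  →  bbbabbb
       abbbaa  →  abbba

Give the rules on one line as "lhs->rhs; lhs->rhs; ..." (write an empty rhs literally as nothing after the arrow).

aa->a; aaa->ab; aba->b

  | bbabbabaa => bbabbba
  | abbbabbbabb
  | abb
  | aaabbbaaaab => abbbbaaaab => abbbbabab => abbbbbb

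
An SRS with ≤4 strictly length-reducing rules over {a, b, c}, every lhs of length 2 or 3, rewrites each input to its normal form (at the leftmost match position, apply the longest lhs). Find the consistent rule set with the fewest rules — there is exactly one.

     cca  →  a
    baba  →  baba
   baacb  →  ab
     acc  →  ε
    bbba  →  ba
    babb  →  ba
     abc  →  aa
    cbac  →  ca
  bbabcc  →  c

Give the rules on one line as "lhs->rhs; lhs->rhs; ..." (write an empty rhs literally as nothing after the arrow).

ac->c; bb->; bc->a; cc->

  | cca => a
  | baba
  | baacb => bacb => bcb => ab
  | acc => cc => ε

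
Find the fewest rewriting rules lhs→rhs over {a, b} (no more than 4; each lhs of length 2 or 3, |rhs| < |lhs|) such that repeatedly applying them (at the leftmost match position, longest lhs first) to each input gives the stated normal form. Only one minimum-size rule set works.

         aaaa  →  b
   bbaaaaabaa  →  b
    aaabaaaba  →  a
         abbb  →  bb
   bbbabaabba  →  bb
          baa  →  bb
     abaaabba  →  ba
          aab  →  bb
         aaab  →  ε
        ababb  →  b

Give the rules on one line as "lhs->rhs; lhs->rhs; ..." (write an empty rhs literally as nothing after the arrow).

  | aaaa => aa => b
  | bbaaaaabaa => baaaabaa => baabaa => bbbaa => bba => b
  | aaabaaaba => abaaaba => aaaba => aba => a
  | abbb => bb

aa->b; aaa->a; ab->; bba->b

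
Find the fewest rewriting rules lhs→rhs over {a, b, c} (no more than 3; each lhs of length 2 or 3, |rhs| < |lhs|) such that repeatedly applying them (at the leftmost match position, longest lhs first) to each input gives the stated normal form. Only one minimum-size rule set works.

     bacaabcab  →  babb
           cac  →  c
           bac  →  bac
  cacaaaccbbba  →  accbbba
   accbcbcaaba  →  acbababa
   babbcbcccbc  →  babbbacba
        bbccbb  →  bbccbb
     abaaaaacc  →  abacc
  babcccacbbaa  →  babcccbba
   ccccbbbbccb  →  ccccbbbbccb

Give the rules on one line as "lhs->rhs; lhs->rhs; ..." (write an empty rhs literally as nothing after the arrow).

  | bacaabcab => baabcab => babcab => babb
  | cac => c
  | bac
  | cacaaaccbbba => caaaccbbba => aaccbbba => accbbba

aa->a; ca->; cbc->ba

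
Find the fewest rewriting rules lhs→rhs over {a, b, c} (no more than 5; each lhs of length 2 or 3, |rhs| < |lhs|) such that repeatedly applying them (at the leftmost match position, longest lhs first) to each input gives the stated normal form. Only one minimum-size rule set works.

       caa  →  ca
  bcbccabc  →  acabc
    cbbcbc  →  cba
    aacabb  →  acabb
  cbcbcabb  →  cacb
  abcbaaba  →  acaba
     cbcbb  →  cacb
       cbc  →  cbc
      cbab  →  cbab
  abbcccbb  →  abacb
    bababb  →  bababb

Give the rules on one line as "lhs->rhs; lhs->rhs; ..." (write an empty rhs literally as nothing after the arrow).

aa->a; bcb->ac; cc->; cca->bc

  | caa => ca
  | bcbccabc => acccabc => acabc
  | cbbcbc => cbacc => cba
  | aacabb => acabb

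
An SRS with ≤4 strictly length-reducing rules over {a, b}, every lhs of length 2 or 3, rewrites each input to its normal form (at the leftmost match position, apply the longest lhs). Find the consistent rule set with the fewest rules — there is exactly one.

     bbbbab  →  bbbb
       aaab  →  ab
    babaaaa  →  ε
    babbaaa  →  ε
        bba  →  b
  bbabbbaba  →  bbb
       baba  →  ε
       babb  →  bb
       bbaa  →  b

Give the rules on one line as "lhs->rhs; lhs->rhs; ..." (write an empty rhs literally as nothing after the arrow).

aa->; ba->; baa->

  | bbbbab => bbbb
  | aaab => ab
  | babaaaa => baaaa => aa => ε
  | babbaaa => bbaaa => ba => ε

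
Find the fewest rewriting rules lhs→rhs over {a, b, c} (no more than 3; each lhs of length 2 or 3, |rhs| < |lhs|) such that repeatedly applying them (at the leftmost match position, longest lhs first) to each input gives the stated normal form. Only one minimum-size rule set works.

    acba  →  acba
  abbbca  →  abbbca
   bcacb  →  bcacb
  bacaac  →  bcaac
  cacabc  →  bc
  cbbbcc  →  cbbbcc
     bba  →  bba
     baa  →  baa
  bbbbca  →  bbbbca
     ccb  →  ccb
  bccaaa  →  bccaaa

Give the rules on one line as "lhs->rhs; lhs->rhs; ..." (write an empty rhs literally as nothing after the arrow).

  | acba
  | abbbca
  | bcacb
  | bacaac => bcaac

bac->bc; cab->b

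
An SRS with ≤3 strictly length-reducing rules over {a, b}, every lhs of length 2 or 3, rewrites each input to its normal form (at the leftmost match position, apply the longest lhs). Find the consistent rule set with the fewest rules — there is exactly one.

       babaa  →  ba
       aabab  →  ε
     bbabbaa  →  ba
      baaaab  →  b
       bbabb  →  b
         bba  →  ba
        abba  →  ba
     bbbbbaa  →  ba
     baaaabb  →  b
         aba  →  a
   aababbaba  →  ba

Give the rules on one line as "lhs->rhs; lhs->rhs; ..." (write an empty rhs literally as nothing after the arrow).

  | babaa => baa => ba
  | aabab => abab => ab => ε
  | bbabbaa => babbaa => bbaa => baa => ba
  | baaaab => baaab => baab => bab => b

aa->a; ab->; bb->b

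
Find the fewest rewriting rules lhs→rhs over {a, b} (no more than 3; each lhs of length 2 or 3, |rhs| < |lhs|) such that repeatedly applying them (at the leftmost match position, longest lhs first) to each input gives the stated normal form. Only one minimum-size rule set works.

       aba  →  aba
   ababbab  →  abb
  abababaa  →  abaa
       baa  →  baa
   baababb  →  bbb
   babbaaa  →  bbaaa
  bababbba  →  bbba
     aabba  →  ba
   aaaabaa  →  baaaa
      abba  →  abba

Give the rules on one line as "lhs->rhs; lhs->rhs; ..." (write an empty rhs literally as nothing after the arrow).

  | aba
  | ababbab => abbab => abb
  | abababaa => ababaa => abaa
  | baa

aab->ba; bab->b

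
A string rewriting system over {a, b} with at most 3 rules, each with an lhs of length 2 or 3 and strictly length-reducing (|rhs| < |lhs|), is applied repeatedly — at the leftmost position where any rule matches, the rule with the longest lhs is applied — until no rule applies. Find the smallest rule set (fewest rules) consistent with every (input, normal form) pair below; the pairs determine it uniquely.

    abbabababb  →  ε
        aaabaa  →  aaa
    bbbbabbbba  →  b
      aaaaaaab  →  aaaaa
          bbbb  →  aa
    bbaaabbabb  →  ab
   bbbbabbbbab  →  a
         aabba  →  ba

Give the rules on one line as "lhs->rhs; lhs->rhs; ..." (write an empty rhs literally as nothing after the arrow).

  | abbabababb => abbababb => abbabb => abbb => aab => ε
  | aaabaa => aaa
  | bbbbabbbba => abbabbbba => abbbbba => aabbba => bba => b
  | aaaaaaab => aaaaa

aab->; bb->a; bba->b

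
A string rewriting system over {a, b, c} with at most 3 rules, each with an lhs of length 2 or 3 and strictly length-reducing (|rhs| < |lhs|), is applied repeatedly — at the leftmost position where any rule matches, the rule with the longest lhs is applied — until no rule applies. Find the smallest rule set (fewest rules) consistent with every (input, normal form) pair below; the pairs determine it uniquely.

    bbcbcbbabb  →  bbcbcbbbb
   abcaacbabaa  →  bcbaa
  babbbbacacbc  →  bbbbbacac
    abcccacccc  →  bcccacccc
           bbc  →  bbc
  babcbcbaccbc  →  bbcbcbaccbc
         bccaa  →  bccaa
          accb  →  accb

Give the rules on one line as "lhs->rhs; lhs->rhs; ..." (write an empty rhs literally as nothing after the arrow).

ab->b; acb->a

  | bbcbcbbabb => bbcbcbbbb
  | abcaacbabaa => bcaacbabaa => bcaaabaa => bcaabaa => bcabaa => bcbaa
  | babbbbacacbc => bbbbbacacbc => bbbbbacac
  | abcccacccc => bcccacccc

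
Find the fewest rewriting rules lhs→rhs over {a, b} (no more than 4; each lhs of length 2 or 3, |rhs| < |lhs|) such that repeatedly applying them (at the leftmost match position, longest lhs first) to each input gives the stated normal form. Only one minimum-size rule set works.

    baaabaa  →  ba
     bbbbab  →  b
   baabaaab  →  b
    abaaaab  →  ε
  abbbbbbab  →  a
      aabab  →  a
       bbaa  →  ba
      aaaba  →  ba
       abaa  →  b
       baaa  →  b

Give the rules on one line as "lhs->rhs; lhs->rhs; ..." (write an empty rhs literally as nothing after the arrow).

  | baaabaa => bbabaa => aabaa => bbaa => aaa => ba
  | bbbbab => abbab => bab => b
  | baabaaab => bbbaaab => abaaab => aaab => bab => b
  | abaaaab => aaaab => baab => bbb => ab => ε

aa->b; ab->; bb->a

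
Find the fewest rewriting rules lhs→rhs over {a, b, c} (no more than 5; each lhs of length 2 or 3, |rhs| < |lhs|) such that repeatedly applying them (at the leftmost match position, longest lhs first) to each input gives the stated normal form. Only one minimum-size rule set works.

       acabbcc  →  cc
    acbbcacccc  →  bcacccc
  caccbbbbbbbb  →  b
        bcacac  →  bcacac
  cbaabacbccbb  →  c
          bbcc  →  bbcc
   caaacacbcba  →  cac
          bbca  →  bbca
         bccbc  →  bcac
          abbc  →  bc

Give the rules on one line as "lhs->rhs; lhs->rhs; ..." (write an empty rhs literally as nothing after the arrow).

  | acabbcc => acbcc => aacc => cc
  | acbbcacccc => aabcacccc => bcacccc
  | caccbbbbbbbb => cacabbbbbbb => cacbbbbbb => caabbbbb => cbbbbb => abbbb => bbb => b
  | bcacac

aa->; ab->; bbb->b; cb->a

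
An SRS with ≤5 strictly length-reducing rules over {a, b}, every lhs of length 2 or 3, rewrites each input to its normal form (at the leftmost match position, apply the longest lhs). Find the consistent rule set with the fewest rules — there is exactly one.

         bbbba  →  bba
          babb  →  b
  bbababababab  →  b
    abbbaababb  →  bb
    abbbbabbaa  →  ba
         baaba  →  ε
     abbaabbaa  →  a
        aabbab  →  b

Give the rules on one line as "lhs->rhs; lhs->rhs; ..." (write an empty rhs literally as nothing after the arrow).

  | bbbba => bba
  | babb => bbb => b
  | bbababababab => bbbababab => bababab => bbab => bbb => b
  | abbbaababb => bbbaababb => baababb => ababb => bb

ab->b; aba->; baa->a; bbb->b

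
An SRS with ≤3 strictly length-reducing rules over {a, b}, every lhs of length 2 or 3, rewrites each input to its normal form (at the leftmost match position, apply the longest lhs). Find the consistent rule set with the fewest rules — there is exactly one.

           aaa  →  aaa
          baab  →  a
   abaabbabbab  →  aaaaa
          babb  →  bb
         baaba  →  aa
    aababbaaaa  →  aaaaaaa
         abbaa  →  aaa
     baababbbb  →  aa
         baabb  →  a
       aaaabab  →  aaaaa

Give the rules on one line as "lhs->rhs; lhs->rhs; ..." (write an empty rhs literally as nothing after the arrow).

ab->a; ba->

  | aaa
  | baab => ab => a
  | abaabbabbab => aaabbabbab => aaababbab => aaaabbab => aaaabab => aaaaab => aaaaa
  | babb => bb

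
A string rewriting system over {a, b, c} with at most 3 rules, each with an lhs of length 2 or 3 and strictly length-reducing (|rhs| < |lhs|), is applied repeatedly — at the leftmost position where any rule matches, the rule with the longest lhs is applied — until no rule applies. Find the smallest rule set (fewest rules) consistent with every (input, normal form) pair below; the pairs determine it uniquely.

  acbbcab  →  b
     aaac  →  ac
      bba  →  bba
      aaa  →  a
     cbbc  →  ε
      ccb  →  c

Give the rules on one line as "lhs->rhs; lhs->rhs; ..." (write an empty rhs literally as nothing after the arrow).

  | acbbcab => abcab => aab => b
  | aaac => ac
  | bba
  | aaa => a

aa->; bc->; cb->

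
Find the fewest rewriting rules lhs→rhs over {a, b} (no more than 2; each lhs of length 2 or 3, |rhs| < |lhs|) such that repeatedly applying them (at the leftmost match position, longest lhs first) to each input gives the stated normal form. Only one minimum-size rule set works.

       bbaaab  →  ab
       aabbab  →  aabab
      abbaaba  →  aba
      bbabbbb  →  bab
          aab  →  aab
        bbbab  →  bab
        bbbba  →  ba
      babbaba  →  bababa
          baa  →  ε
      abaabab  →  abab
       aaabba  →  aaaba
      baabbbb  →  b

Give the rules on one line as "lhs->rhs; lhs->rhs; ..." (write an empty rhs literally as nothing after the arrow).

  | bbaaab => baaab => ab
  | aabbab => aabab
  | abbaaba => abaaba => aba
  | bbabbbb => babbbb => babbb => babb => bab

baa->; bb->b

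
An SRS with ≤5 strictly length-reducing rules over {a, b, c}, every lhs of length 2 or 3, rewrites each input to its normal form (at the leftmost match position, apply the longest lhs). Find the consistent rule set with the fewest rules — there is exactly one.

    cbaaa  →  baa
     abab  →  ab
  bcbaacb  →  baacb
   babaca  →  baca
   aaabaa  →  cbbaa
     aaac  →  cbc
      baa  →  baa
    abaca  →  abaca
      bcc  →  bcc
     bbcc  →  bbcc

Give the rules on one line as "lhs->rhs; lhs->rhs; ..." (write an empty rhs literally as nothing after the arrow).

  | cbaaa => baa
  | abab => ab
  | bcbaacb => baacb
  | babaca => baca

aaa->cb; bab->b; bcb->b; cba->b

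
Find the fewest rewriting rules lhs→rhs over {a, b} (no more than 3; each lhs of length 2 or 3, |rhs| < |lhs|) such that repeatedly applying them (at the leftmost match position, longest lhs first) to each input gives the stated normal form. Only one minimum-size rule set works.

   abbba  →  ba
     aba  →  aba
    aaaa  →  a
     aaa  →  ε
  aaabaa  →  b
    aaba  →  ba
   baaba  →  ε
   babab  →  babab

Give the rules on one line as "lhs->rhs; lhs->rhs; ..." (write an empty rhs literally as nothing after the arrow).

  | abbba => aaba => ba
  | aba
  | aaaa => a
  | aaa => ε

aa->; aaa->; bb->a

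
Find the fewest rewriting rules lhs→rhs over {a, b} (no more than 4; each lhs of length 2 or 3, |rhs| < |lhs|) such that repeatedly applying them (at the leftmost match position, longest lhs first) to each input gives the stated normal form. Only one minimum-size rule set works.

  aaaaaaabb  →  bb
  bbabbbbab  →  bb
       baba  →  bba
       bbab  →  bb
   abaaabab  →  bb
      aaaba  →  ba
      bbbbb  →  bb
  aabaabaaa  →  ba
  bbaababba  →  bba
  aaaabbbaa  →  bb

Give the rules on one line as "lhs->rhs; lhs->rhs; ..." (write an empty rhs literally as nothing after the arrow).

  | aaaaaaabb => aaaaabb => aaabb => abb => bb
  | bbabbbbab => bbbbbbab => bbbbbab => bbbbab => bbbab => bbab => bbb => bb
  | baba => bba
  | bbab => bbb => bb

aa->; aab->a; ab->b; bbb->bb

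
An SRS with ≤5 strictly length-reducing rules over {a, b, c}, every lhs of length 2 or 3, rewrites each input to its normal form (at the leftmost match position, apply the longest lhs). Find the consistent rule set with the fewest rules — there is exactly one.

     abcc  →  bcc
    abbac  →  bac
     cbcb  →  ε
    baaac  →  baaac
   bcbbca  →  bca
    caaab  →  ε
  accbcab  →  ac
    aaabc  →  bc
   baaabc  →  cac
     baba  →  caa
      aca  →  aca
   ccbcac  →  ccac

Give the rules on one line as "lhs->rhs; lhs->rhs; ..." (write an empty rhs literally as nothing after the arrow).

  | abcc => bcc
  | abbac => bbac => bac
  | cbcb => cb => ε
  | baaac

ab->b; bab->ca; bb->b; cb->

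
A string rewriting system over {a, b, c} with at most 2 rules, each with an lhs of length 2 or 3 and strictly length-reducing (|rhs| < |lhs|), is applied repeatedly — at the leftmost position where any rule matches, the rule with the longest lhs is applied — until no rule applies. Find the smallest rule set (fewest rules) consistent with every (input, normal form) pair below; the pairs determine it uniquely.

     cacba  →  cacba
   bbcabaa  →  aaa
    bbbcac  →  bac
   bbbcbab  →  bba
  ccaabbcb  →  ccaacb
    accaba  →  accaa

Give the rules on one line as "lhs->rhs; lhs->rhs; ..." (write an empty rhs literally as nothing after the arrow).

  | cacba
  | bbcabaa => abaa => aaa
  | bbbcac => bac
  | bbbcbab => bbab => bba

ab->a; bbc->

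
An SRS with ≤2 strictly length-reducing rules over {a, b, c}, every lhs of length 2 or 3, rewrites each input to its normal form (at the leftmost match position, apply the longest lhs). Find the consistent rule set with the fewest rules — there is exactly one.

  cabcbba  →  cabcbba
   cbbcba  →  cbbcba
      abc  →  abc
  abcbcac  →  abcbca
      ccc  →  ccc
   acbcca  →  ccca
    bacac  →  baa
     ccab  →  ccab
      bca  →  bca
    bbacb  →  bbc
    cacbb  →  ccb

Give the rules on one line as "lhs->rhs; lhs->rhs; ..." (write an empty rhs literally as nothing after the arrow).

  | cabcbba
  | cbbcba
  | abc
  | abcbcac => abcbca

ac->a; acb->c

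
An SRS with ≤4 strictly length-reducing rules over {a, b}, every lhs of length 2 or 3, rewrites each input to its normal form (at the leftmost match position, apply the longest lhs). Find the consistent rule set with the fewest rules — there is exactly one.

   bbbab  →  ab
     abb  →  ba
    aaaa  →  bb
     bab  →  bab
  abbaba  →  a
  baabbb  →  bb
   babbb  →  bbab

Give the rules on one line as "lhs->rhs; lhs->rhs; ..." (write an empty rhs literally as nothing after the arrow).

  | bbbab => ab
  | abb => ba
  | aaaa => baa => bb
  | bab

aa->b; abb->ba; bbb->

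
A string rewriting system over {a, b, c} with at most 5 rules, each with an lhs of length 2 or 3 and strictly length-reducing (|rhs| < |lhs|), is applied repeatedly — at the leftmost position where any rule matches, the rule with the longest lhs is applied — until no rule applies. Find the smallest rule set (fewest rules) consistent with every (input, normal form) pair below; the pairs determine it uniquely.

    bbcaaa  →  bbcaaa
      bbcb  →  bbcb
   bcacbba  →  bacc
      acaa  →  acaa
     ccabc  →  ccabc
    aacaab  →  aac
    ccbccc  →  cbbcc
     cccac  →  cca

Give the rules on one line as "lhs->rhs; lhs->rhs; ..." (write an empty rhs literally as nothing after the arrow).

aab->; bba->cc; cac->a; cbc->bb

  | bbcaaa
  | bbcb
  | bcacbba => babba => bacc
  | acaa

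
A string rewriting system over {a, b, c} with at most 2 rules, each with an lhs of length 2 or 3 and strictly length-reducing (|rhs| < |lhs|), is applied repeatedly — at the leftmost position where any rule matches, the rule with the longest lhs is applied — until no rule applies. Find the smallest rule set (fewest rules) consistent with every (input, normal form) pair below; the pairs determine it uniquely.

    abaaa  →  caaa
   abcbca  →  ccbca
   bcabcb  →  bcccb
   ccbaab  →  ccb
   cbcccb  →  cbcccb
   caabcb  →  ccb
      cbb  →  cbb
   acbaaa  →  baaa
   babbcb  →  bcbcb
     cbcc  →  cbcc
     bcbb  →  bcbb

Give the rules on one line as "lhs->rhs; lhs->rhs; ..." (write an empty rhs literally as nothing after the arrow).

  | abaaa => caaa
  | abcbca => ccbca
  | bcabcb => bcccb
  | ccbaab => ccbac => ccb

ab->c; ac->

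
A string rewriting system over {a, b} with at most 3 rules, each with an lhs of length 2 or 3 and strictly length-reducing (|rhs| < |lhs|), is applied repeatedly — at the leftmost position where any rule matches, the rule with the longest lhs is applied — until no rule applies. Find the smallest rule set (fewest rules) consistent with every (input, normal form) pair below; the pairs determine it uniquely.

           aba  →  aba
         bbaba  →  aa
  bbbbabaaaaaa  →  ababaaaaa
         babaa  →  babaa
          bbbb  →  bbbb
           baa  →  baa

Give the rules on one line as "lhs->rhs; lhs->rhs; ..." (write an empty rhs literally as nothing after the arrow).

aab->aa; bba->ab

  | aba
  | bbaba => abba => aab => aa
  | bbbbabaaaaaa => bbabbaaaaaa => abbbaaaaaa => ababaaaaa
  | babaa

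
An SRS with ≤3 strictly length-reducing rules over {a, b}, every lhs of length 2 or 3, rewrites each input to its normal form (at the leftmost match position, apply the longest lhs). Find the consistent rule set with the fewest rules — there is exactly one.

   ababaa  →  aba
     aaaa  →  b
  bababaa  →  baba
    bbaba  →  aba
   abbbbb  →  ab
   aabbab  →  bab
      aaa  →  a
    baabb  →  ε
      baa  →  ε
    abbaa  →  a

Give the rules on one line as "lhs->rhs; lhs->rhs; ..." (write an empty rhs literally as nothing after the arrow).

aa->b; aaa->a; bb->

  | ababaa => ababb => aba
  | aaaa => aa => b
  | bababaa => bababb => baba
  | bbaba => aba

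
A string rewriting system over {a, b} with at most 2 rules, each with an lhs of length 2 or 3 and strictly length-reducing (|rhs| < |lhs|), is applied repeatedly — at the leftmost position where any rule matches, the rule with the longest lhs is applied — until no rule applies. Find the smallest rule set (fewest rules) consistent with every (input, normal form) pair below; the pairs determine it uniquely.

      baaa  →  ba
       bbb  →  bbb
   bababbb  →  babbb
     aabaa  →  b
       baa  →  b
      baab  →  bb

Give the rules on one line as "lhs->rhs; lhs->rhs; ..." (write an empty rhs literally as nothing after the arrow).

aa->; aba->a

  | baaa => ba
  | bbb
  | bababbb => babbb
  | aabaa => baa => b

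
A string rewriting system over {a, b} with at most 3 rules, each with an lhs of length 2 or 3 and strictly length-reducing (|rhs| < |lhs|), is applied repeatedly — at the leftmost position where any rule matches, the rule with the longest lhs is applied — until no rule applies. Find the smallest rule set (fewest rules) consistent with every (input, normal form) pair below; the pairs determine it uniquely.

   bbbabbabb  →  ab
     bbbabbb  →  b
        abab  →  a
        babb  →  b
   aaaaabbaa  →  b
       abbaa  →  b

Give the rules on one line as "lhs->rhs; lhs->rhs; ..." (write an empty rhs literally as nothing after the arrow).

  | bbbabbabb => ababbabb => aabbabb => bbbabb => ababb => aabb => bbb => ab
  | bbbabbb => ababbb => aabbb => bbbb => abb => aa => b
  | abab => aab => bb => a
  | babb => abb => aa => b

aa->b; ba->a; bb->a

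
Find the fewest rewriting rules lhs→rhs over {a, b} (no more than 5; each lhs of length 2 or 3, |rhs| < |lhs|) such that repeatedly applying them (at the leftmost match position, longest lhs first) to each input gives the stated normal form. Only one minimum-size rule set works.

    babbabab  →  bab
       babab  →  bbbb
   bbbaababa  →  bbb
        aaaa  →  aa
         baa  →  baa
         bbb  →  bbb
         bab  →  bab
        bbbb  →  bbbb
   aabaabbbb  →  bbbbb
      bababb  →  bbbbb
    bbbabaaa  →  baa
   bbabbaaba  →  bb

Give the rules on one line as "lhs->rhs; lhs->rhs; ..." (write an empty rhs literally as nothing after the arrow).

aaa->a; aab->bb; aba->bb; bba->a

  | babbabab => baabab => bbbab => bab
  | babab => bbbb
  | bbbaababa => baababa => bbbaba => baba => bbb
  | aaaa => aa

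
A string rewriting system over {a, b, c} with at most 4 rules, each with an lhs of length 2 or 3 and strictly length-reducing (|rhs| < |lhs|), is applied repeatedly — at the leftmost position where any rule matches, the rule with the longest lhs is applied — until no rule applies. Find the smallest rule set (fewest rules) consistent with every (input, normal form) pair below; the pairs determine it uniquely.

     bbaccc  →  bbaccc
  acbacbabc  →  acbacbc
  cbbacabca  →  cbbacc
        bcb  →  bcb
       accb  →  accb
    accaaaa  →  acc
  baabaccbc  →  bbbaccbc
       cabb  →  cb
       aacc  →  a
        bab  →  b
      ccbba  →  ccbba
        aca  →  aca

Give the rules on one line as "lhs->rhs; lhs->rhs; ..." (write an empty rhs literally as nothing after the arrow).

aa->b; ab->; bcc->a; cca->cc

  | bbaccc
  | acbacbabc => acbacbc
  | cbbacabca => cbbacca => cbbacc
  | bcb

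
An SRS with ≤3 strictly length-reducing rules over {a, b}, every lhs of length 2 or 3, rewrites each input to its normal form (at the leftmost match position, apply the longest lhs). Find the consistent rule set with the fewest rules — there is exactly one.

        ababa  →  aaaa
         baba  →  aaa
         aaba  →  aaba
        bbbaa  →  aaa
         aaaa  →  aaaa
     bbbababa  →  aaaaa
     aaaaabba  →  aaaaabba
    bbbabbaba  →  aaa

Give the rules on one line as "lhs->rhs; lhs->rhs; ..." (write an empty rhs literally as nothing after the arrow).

  | ababa => aaaa
  | baba => aaa
  | aaba
  | bbbaa => aaa

baa->; bab->aa; bbb->a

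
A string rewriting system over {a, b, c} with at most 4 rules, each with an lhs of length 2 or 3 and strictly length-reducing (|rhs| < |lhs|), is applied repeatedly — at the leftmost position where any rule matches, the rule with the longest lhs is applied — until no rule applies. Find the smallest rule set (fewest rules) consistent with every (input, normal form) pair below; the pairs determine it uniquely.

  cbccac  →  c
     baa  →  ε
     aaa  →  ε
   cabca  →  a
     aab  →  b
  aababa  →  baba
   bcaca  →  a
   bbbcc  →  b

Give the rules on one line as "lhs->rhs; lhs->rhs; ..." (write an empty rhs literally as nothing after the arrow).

  | cbccac => bccac => cac => c
  | baa => bc => ε
  | aaa => ca => ε
  | cabca => bca => a

aa->c; bc->; ca->; cb->b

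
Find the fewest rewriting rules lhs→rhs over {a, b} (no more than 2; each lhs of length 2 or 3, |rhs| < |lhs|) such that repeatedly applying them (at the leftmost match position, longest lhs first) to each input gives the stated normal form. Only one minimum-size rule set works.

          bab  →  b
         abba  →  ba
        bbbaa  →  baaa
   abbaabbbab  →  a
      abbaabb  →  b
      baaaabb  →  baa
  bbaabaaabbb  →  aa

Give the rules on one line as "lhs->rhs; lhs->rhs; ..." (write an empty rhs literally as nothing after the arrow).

ab->; bba->aa

  | bab => b
  | abba => ba
  | bbbaa => baaa
  | abbaabbbab => baabbbab => babbab => bbab => aab => a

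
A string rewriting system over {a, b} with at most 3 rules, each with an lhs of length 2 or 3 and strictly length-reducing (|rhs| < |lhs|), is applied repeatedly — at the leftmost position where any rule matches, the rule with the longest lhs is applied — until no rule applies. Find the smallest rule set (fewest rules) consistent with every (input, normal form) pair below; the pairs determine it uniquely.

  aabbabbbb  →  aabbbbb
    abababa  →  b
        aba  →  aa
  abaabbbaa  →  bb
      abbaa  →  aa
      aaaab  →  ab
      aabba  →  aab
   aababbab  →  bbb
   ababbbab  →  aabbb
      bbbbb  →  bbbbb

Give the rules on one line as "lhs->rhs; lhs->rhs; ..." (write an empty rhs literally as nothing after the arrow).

  | aabbabbbb => aabbbbb
  | abababa => aababa => aaaba => bba => b
  | aba => aa
  | abaabbbaa => aaabbbaa => bbbbaa => bbba => bb

aaa->b; ba->a; bba->b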